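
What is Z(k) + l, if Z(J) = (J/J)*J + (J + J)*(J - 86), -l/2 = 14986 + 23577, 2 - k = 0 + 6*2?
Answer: -75216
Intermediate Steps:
k = -10 (k = 2 - (0 + 6*2) = 2 - (0 + 12) = 2 - 1*12 = 2 - 12 = -10)
l = -77126 (l = -2*(14986 + 23577) = -2*38563 = -77126)
Z(J) = J + 2*J*(-86 + J) (Z(J) = 1*J + (2*J)*(-86 + J) = J + 2*J*(-86 + J))
Z(k) + l = -10*(-171 + 2*(-10)) - 77126 = -10*(-171 - 20) - 77126 = -10*(-191) - 77126 = 1910 - 77126 = -75216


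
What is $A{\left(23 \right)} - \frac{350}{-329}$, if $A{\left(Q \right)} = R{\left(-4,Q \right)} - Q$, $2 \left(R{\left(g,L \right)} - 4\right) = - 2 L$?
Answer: $- \frac{1924}{47} \approx -40.936$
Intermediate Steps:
$R{\left(g,L \right)} = 4 - L$ ($R{\left(g,L \right)} = 4 + \frac{\left(-2\right) L}{2} = 4 - L$)
$A{\left(Q \right)} = 4 - 2 Q$ ($A{\left(Q \right)} = \left(4 - Q\right) - Q = 4 - 2 Q$)
$A{\left(23 \right)} - \frac{350}{-329} = \left(4 - 46\right) - \frac{350}{-329} = \left(4 - 46\right) - - \frac{50}{47} = -42 + \frac{50}{47} = - \frac{1924}{47}$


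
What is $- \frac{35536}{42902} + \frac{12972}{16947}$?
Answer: $- \frac{7617308}{121176699} \approx -0.062861$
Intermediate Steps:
$- \frac{35536}{42902} + \frac{12972}{16947} = \left(-35536\right) \frac{1}{42902} + 12972 \cdot \frac{1}{16947} = - \frac{17768}{21451} + \frac{4324}{5649} = - \frac{7617308}{121176699}$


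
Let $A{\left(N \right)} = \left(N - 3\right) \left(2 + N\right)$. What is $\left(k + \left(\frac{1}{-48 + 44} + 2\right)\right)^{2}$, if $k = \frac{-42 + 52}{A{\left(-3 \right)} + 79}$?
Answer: $\frac{16129}{4624} \approx 3.4881$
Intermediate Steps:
$A{\left(N \right)} = \left(-3 + N\right) \left(2 + N\right)$
$k = \frac{2}{17}$ ($k = \frac{-42 + 52}{\left(-6 + \left(-3\right)^{2} - -3\right) + 79} = \frac{10}{\left(-6 + 9 + 3\right) + 79} = \frac{10}{6 + 79} = \frac{10}{85} = 10 \cdot \frac{1}{85} = \frac{2}{17} \approx 0.11765$)
$\left(k + \left(\frac{1}{-48 + 44} + 2\right)\right)^{2} = \left(\frac{2}{17} + \left(\frac{1}{-48 + 44} + 2\right)\right)^{2} = \left(\frac{2}{17} + \left(\frac{1}{-4} + 2\right)\right)^{2} = \left(\frac{2}{17} + \left(- \frac{1}{4} + 2\right)\right)^{2} = \left(\frac{2}{17} + \frac{7}{4}\right)^{2} = \left(\frac{127}{68}\right)^{2} = \frac{16129}{4624}$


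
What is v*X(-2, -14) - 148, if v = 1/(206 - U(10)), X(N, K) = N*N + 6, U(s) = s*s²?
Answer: -58761/397 ≈ -148.01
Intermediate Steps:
U(s) = s³
X(N, K) = 6 + N² (X(N, K) = N² + 6 = 6 + N²)
v = -1/794 (v = 1/(206 - 1*10³) = 1/(206 - 1*1000) = 1/(206 - 1000) = 1/(-794) = -1/794 ≈ -0.0012594)
v*X(-2, -14) - 148 = -(6 + (-2)²)/794 - 148 = -(6 + 4)/794 - 148 = -1/794*10 - 148 = -5/397 - 148 = -58761/397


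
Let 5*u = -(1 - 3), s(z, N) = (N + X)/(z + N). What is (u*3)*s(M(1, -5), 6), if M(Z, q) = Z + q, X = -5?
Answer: ⅗ ≈ 0.60000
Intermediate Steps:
s(z, N) = (-5 + N)/(N + z) (s(z, N) = (N - 5)/(z + N) = (-5 + N)/(N + z))
u = ⅖ (u = (-(1 - 3))/5 = (-1*(-2))/5 = (⅕)*2 = ⅖ ≈ 0.40000)
(u*3)*s(M(1, -5), 6) = ((⅖)*3)*((-5 + 6)/(6 + (1 - 5))) = 6*(1/(6 - 4))/5 = 6*(1/2)/5 = 6*((½)*1)/5 = (6/5)*(½) = ⅗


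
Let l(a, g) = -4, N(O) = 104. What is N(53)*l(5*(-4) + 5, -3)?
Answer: -416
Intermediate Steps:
N(53)*l(5*(-4) + 5, -3) = 104*(-4) = -416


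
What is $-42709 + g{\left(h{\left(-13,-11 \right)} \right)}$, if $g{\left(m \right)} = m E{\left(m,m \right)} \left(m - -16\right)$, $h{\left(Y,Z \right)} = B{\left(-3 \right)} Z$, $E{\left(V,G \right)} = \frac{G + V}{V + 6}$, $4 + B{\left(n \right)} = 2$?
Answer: $- \frac{289767}{7} \approx -41395.0$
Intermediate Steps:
$B{\left(n \right)} = -2$ ($B{\left(n \right)} = -4 + 2 = -2$)
$E{\left(V,G \right)} = \frac{G + V}{6 + V}$
$h{\left(Y,Z \right)} = - 2 Z$
$g{\left(m \right)} = \frac{2 m^{2} \left(16 + m\right)}{6 + m}$ ($g{\left(m \right)} = m \frac{m + m}{6 + m} \left(m - -16\right) = m \frac{2 m}{6 + m} \left(m + 16\right) = m \frac{2 m}{6 + m} \left(16 + m\right) = m \frac{2 m \left(16 + m\right)}{6 + m} = \frac{2 m^{2} \left(16 + m\right)}{6 + m}$)
$-42709 + g{\left(h{\left(-13,-11 \right)} \right)} = -42709 + \frac{2 \left(\left(-2\right) \left(-11\right)\right)^{2} \left(16 - -22\right)}{6 - -22} = -42709 + \frac{2 \cdot 22^{2} \left(16 + 22\right)}{6 + 22} = -42709 + 2 \cdot 484 \cdot \frac{1}{28} \cdot 38 = -42709 + \frac{9196}{7} = - \frac{289767}{7}$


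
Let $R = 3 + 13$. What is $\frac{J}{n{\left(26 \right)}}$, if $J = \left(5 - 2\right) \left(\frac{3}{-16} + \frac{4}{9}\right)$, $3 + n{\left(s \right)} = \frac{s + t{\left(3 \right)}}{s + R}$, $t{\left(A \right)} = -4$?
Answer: $- \frac{259}{832} \approx -0.3113$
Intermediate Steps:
$R = 16$
$n{\left(s \right)} = -3 + \frac{-4 + s}{16 + s}$ ($n{\left(s \right)} = -3 + \frac{s - 4}{s + 16} = -3 + \frac{-4 + s}{16 + s}$)
$J = \frac{37}{48}$ ($J = 3 \left(3 \left(- \frac{1}{16}\right) + 4 \cdot \frac{1}{9}\right) = 3 \left(- \frac{3}{16} + \frac{4}{9}\right) = 3 \cdot \frac{37}{144} = \frac{37}{48} \approx 0.77083$)
$\frac{J}{n{\left(26 \right)}} = \frac{37}{48 \frac{2 \left(-26 - 26\right)}{16 + 26}} = \frac{37}{48 \frac{2 \left(-26 - 26\right)}{42}} = \frac{37}{48 \cdot 2 \cdot \frac{1}{42} \left(-52\right)} = \frac{37}{48 \left(- \frac{52}{21}\right)} = \frac{37}{48} \left(- \frac{21}{52}\right) = - \frac{259}{832}$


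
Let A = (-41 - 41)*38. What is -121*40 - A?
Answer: -1724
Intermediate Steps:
A = -3116 (A = -82*38 = -3116)
-121*40 - A = -121*40 - 1*(-3116) = -4840 + 3116 = -1724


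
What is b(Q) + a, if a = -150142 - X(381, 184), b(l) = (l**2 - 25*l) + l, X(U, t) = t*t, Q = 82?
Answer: -179242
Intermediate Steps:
X(U, t) = t**2
b(l) = l**2 - 24*l
a = -183998 (a = -150142 - 1*184**2 = -150142 - 1*33856 = -150142 - 33856 = -183998)
b(Q) + a = 82*(-24 + 82) - 183998 = 82*58 - 183998 = 4756 - 183998 = -179242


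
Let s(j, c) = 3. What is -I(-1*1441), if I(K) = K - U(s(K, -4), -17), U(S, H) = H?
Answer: 1424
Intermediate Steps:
I(K) = 17 + K (I(K) = K - 1*(-17) = K + 17 = 17 + K)
-I(-1*1441) = -(17 - 1*1441) = -(17 - 1441) = -1*(-1424) = 1424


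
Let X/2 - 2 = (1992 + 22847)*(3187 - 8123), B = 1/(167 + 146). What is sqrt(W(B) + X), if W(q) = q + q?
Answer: 65*I*sqrt(5685926074)/313 ≈ 15659.0*I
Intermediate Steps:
B = 1/313 ≈ 0.0031949
W(q) = 2*q
X = -245210604 (X = 4 + 2*((1992 + 22847)*(3187 - 8123)) = 4 + 2*(24839*(-4936)) = 4 + 2*(-122605304) = 4 - 245210608 = -245210604)
sqrt(W(B) + X) = sqrt(2*(1/313) - 245210604) = sqrt(2/313 - 245210604) = sqrt(-76750919050/313) = 65*I*sqrt(5685926074)/313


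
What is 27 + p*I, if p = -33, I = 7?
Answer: -204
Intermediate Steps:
27 + p*I = 27 - 33*7 = 27 - 231 = -204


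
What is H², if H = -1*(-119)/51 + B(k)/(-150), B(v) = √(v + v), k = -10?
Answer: (175 - I*√5)²/5625 ≈ 5.4436 - 0.13913*I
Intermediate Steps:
B(v) = √2*√v (B(v) = √(2*v) = √2*√v)
H = 7/3 - I*√5/75 (H = -1*(-119)/51 + (√2*√(-10))/(-150) = 119*(1/51) + (√2*(I*√10))*(-1/150) = 7/3 + (2*I*√5)*(-1/150) = 7/3 - I*√5/75 ≈ 2.3333 - 0.029814*I)
H² = (7/3 - I*√5/75)²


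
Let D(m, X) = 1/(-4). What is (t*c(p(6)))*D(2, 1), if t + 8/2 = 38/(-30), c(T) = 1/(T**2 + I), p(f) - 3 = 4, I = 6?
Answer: 79/3300 ≈ 0.023939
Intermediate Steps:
p(f) = 7 (p(f) = 3 + 4 = 7)
c(T) = 1/(6 + T**2) (c(T) = 1/(T**2 + 6) = 1/(6 + T**2))
D(m, X) = -1/4
t = -79/15 (t = -4 + 38/(-30) = -4 + 38*(-1/30) = -4 - 19/15 = -79/15 ≈ -5.2667)
(t*c(p(6)))*D(2, 1) = -79/(15*(6 + 7**2))*(-1/4) = -79/(15*(6 + 49))*(-1/4) = -79/15/55*(-1/4) = -79/15*1/55*(-1/4) = -79/825*(-1/4) = 79/3300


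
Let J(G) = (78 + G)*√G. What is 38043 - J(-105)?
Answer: 38043 + 27*I*√105 ≈ 38043.0 + 276.67*I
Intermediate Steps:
J(G) = √G*(78 + G)
38043 - J(-105) = 38043 - √(-105)*(78 - 105) = 38043 - I*√105*(-27) = 38043 - (-27)*I*√105 = 38043 + 27*I*√105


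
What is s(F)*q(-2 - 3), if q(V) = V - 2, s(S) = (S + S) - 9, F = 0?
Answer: 63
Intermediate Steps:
s(S) = -9 + 2*S (s(S) = 2*S - 9 = -9 + 2*S)
q(V) = -2 + V
s(F)*q(-2 - 3) = (-9 + 2*0)*(-2 + (-2 - 3)) = (-9 + 0)*(-2 - 5) = -9*(-7) = 63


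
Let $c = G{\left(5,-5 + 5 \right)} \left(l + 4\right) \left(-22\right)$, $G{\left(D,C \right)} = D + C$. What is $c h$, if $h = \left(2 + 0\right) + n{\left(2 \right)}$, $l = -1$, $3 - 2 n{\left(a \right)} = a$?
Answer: $-825$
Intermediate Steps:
$n{\left(a \right)} = \frac{3}{2} - \frac{a}{2}$
$G{\left(D,C \right)} = C + D$
$h = \frac{5}{2}$ ($h = \left(2 + 0\right) + \left(\frac{3}{2} - 1\right) = 2 + \left(\frac{3}{2} - 1\right) = 2 + \frac{1}{2} = \frac{5}{2} \approx 2.5$)
$c = -330$ ($c = \left(\left(-5 + 5\right) + 5\right) \left(-1 + 4\right) \left(-22\right) = \left(0 + 5\right) 3 \left(-22\right) = 5 \cdot 3 \left(-22\right) = 15 \left(-22\right) = -330$)
$c h = \left(-330\right) \frac{5}{2} = -825$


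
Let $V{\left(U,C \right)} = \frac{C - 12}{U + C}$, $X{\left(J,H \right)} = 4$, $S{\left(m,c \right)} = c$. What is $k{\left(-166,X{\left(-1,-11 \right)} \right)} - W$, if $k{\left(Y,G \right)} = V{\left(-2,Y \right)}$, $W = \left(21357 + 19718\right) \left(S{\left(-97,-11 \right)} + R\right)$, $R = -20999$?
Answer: $\frac{72490803089}{84} \approx 8.6299 \cdot 10^{8}$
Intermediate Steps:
$W = -862985750$ ($W = \left(21357 + 19718\right) \left(-11 - 20999\right) = 41075 \left(-21010\right) = -862985750$)
$V{\left(U,C \right)} = \frac{-12 + C}{C + U}$
$k{\left(Y,G \right)} = \frac{-12 + Y}{-2 + Y}$ ($k{\left(Y,G \right)} = \frac{-12 + Y}{Y - 2} = \frac{-12 + Y}{-2 + Y}$)
$k{\left(-166,X{\left(-1,-11 \right)} \right)} - W = \frac{-12 - 166}{-2 - 166} - -862985750 = \frac{1}{-168} \left(-178\right) + 862985750 = \left(- \frac{1}{168}\right) \left(-178\right) + 862985750 = \frac{89}{84} + 862985750 = \frac{72490803089}{84}$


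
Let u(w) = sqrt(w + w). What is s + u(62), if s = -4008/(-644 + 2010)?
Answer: -2004/683 + 2*sqrt(31) ≈ 8.2014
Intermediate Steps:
u(w) = sqrt(2)*sqrt(w) (u(w) = sqrt(2*w) = sqrt(2)*sqrt(w))
s = -2004/683 (s = -4008/1366 = -4008*1/1366 = -2004/683 ≈ -2.9341)
s + u(62) = -2004/683 + sqrt(2)*sqrt(62) = -2004/683 + 2*sqrt(31)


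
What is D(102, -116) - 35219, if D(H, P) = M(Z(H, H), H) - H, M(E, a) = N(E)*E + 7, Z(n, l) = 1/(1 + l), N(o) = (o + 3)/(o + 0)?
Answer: -3637032/103 ≈ -35311.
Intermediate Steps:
N(o) = (3 + o)/o
M(E, a) = 10 + E (M(E, a) = ((3 + E)/E)*E + 7 = (3 + E) + 7 = 10 + E)
D(H, P) = 10 + 1/(1 + H) - H (D(H, P) = (10 + 1/(1 + H)) - H = 10 + 1/(1 + H) - H)
D(102, -116) - 35219 = (11 - 1*102² + 9*102)/(1 + 102) - 35219 = (11 - 1*10404 + 918)/103 - 35219 = (11 - 10404 + 918)/103 - 35219 = (1/103)*(-9475) - 35219 = -9475/103 - 35219 = -3637032/103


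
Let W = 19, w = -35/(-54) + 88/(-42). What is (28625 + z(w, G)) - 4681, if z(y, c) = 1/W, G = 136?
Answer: 454937/19 ≈ 23944.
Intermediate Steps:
w = -547/378 (w = -35*(-1/54) + 88*(-1/42) = 35/54 - 44/21 = -547/378 ≈ -1.4471)
z(y, c) = 1/19
(28625 + z(w, G)) - 4681 = (28625 + 1/19) - 4681 = 543876/19 - 4681 = 454937/19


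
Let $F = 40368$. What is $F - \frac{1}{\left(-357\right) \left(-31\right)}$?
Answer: $\frac{446752655}{11067} \approx 40368.0$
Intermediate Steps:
$F - \frac{1}{\left(-357\right) \left(-31\right)} = 40368 - \frac{1}{\left(-357\right) \left(-31\right)} = 40368 - \frac{1}{11067} = \frac{446752655}{11067}$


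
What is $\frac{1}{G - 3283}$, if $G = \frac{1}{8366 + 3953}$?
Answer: $- \frac{12319}{40443276} \approx -0.0003046$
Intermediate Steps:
$G = \frac{1}{12319} \approx 8.1175 \cdot 10^{-5}$
$\frac{1}{G - 3283} = \frac{1}{\frac{1}{12319} - 3283} = \frac{1}{- \frac{40443276}{12319}} = - \frac{12319}{40443276}$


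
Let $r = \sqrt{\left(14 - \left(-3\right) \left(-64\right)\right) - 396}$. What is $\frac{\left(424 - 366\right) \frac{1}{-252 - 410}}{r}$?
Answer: $\frac{29 i \sqrt{574}}{189994} \approx 0.0036569 i$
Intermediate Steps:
$r = i \sqrt{574}$ ($r = \sqrt{\left(14 - 192\right) - 396} = \sqrt{-178 - 396} = \sqrt{-574} = i \sqrt{574} \approx 23.958 i$)
$\frac{\left(424 - 366\right) \frac{1}{-252 - 410}}{r} = \frac{\left(424 - 366\right) \frac{1}{-252 - 410}}{i \sqrt{574}} = \frac{58}{-662} \left(- \frac{i \sqrt{574}}{574}\right) = 58 \left(- \frac{1}{662}\right) \left(- \frac{i \sqrt{574}}{574}\right) = - \frac{29 \left(- \frac{i \sqrt{574}}{574}\right)}{331} = \frac{29 i \sqrt{574}}{189994}$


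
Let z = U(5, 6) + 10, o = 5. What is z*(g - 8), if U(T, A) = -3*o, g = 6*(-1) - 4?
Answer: 90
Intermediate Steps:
g = -10 (g = -6 - 4 = -10)
U(T, A) = -15 (U(T, A) = -3*5 = -15)
z = -5 (z = -15 + 10 = -5)
z*(g - 8) = -5*(-10 - 8) = -5*(-18) = 90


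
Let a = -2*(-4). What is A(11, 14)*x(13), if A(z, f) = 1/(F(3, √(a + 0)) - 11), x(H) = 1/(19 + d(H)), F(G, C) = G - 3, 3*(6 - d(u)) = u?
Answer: -3/682 ≈ -0.0043988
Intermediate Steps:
d(u) = 6 - u/3
a = 8
F(G, C) = -3 + G
x(H) = 1/(25 - H/3) (x(H) = 1/(19 + (6 - H/3)) = 1/(25 - H/3))
A(z, f) = -1/11 (A(z, f) = 1/((-3 + 3) - 11) = 1/(0 - 11) = 1/(-11) = -1/11)
A(11, 14)*x(13) = -(-3)/(11*(-75 + 13)) = -(-3)/(11*(-62)) = -(-3)*(-1)/(11*62) = -1/11*3/62 = -3/682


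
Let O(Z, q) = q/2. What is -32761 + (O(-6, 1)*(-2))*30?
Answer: -32791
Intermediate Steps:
O(Z, q) = q/2 (O(Z, q) = q*(½) = q/2)
-32761 + (O(-6, 1)*(-2))*30 = -32761 + (((½)*1)*(-2))*30 = -32761 + ((½)*(-2))*30 = -32761 - 1*30 = -32761 - 30 = -32791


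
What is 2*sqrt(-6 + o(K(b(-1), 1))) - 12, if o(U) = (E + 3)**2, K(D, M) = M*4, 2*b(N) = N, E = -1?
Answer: -12 + 2*I*sqrt(2) ≈ -12.0 + 2.8284*I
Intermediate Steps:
b(N) = N/2
K(D, M) = 4*M
o(U) = 4 (o(U) = (-1 + 3)**2 = 2**2 = 4)
2*sqrt(-6 + o(K(b(-1), 1))) - 12 = 2*sqrt(-6 + 4) - 12 = 2*sqrt(-2) - 12 = 2*(I*sqrt(2)) - 12 = 2*I*sqrt(2) - 12 = -12 + 2*I*sqrt(2)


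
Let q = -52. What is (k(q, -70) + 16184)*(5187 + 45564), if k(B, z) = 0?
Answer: 821354184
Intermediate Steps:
(k(q, -70) + 16184)*(5187 + 45564) = (0 + 16184)*(5187 + 45564) = 16184*50751 = 821354184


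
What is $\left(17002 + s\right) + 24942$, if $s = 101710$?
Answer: $143654$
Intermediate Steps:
$\left(17002 + s\right) + 24942 = \left(17002 + 101710\right) + 24942 = 118712 + 24942 = 143654$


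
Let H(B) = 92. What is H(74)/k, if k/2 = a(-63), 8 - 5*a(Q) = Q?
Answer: 230/71 ≈ 3.2394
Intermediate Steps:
a(Q) = 8/5 - Q/5
k = 142/5 (k = 2*(8/5 - ⅕*(-63)) = 2*(8/5 + 63/5) = 2*(71/5) = 142/5 ≈ 28.400)
H(74)/k = 92/(142/5) = 92*(5/142) = 230/71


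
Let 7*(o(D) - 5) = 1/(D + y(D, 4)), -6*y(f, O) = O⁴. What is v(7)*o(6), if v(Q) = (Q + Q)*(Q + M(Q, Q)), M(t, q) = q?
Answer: 53858/55 ≈ 979.24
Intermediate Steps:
y(f, O) = -O⁴/6
v(Q) = 4*Q² (v(Q) = (Q + Q)*(Q + Q) = (2*Q)*(2*Q) = 4*Q²)
o(D) = 5 + 1/(7*(-128/3 + D)) (o(D) = 5 + 1/(7*(D - ⅙*4⁴)) = 5 + 1/(7*(D - ⅙*256)) = 5 + 1/(7*(D - 128/3)) = 5 + 1/(7*(-128/3 + D)))
v(7)*o(6) = (4*7²)*((-4477 + 105*6)/(7*(-128 + 3*6))) = (4*49)*((-4477 + 630)/(7*(-128 + 18))) = 196*((⅐)*(-3847)/(-110)) = 196*((⅐)*(-1/110)*(-3847)) = 196*(3847/770) = 53858/55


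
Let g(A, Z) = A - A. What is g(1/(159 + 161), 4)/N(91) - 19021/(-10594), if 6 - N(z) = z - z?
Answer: 19021/10594 ≈ 1.7955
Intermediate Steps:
N(z) = 6 (N(z) = 6 - (z - z) = 6 - 1*0 = 6 + 0 = 6)
g(A, Z) = 0
g(1/(159 + 161), 4)/N(91) - 19021/(-10594) = 0/6 - 19021/(-10594) = 0*(1/6) - 19021*(-1/10594) = 0 + 19021/10594 = 19021/10594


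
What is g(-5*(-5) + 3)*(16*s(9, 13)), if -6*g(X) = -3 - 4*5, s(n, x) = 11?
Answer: 2024/3 ≈ 674.67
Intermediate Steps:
g(X) = 23/6 (g(X) = -(-3 - 4*5)/6 = -(-3 - 20)/6 = -⅙*(-23) = 23/6)
g(-5*(-5) + 3)*(16*s(9, 13)) = 23*(16*11)/6 = (23/6)*176 = 2024/3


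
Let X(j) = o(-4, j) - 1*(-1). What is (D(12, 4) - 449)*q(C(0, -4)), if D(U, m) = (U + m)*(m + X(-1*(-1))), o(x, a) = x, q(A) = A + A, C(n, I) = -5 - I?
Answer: 866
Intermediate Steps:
q(A) = 2*A
X(j) = -3 (X(j) = -4 - 1*(-1) = -4 + 1 = -3)
D(U, m) = (-3 + m)*(U + m) (D(U, m) = (U + m)*(m - 3) = (U + m)*(-3 + m) = (-3 + m)*(U + m))
(D(12, 4) - 449)*q(C(0, -4)) = ((4² - 3*12 - 3*4 + 12*4) - 449)*(2*(-5 - 1*(-4))) = ((16 - 36 - 12 + 48) - 449)*(2*(-5 + 4)) = (16 - 449)*(2*(-1)) = -433*(-2) = 866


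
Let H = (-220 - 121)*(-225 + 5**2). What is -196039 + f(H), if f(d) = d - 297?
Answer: -128136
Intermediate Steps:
H = 68200 (H = -341*(-225 + 25) = -341*(-200) = 68200)
f(d) = -297 + d
-196039 + f(H) = -196039 + (-297 + 68200) = -196039 + 67903 = -128136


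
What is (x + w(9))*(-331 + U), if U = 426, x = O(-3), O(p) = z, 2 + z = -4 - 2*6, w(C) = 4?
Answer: -1330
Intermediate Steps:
z = -18 (z = -2 + (-4 - 2*6) = -2 + (-4 - 12) = -2 - 16 = -18)
O(p) = -18
x = -18
(x + w(9))*(-331 + U) = (-18 + 4)*(-331 + 426) = -14*95 = -1330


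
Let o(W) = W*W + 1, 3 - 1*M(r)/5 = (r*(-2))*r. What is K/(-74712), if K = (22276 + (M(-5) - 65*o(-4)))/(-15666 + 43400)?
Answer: -5359/518015652 ≈ -1.0345e-5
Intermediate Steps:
M(r) = 15 + 10*r² (M(r) = 15 - 5*r*(-2)*r = 15 - 5*(-2*r)*r = 15 - (-10)*r² = 15 + 10*r²)
o(W) = 1 + W² (o(W) = W² + 1 = 1 + W²)
K = 10718/13867 (K = (22276 + ((15 + 10*(-5)²) - 65*(1 + (-4)²)))/(-15666 + 43400) = (22276 + ((15 + 10*25) - 65*(1 + 16)))/27734 = (22276 + ((15 + 250) - 65*17))*(1/27734) = (22276 + (265 - 1105))*(1/27734) = (22276 - 840)*(1/27734) = 21436*(1/27734) = 10718/13867 ≈ 0.77291)
K/(-74712) = (10718/13867)/(-74712) = (10718/13867)*(-1/74712) = -5359/518015652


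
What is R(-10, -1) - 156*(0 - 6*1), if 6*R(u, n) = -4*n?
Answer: 2810/3 ≈ 936.67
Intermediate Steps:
R(u, n) = -2*n/3 (R(u, n) = (-4*n)/6 = -2*n/3)
R(-10, -1) - 156*(0 - 6*1) = -⅔*(-1) - 156*(0 - 6*1) = ⅔ - 156*(0 - 6) = ⅔ - 156*(-6) = ⅔ + 936 = 2810/3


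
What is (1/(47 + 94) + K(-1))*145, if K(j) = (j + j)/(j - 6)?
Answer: 41905/987 ≈ 42.457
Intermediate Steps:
K(j) = 2*j/(-6 + j) (K(j) = (2*j)/(-6 + j) = 2*j/(-6 + j))
(1/(47 + 94) + K(-1))*145 = (1/(47 + 94) + 2*(-1)/(-6 - 1))*145 = (1/141 + 2*(-1)/(-7))*145 = (1/141 + 2*(-1)*(-⅐))*145 = (1/141 + 2/7)*145 = (289/987)*145 = 41905/987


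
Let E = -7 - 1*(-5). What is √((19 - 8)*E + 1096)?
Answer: √1074 ≈ 32.772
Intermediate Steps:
E = -2 (E = -7 + 5 = -2)
√((19 - 8)*E + 1096) = √((19 - 8)*(-2) + 1096) = √(11*(-2) + 1096) = √(-22 + 1096) = √1074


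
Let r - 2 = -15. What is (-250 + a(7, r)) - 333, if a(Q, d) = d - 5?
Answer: -601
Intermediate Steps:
r = -13 (r = 2 - 15 = -13)
a(Q, d) = -5 + d
(-250 + a(7, r)) - 333 = (-250 + (-5 - 13)) - 333 = (-250 - 18) - 333 = -268 - 333 = -601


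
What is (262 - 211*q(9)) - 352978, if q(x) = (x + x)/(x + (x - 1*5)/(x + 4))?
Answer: -42728010/121 ≈ -3.5312e+5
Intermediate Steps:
q(x) = 2*x/(x + (-5 + x)/(4 + x)) (q(x) = (2*x)/(x + (x - 5)/(4 + x)) = (2*x)/(x + (-5 + x)/(4 + x)) = 2*x/(x + (-5 + x)/(4 + x)))
(262 - 211*q(9)) - 352978 = (262 - 422*9*(4 + 9)/(-5 + 9² + 5*9)) - 352978 = (262 - 422*9*13/(-5 + 81 + 45)) - 352978 = (262 - 422*9*13/121) - 352978 = (262 - 211*234/121) - 352978 = (262 - 49374/121) - 352978 = -17672/121 - 352978 = -42728010/121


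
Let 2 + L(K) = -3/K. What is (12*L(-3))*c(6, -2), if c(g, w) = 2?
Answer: -24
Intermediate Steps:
L(K) = -2 - 3/K
(12*L(-3))*c(6, -2) = (12*(-2 - 3/(-3)))*2 = (12*(-2 - 3*(-⅓)))*2 = (12*(-2 + 1))*2 = (12*(-1))*2 = -12*2 = -24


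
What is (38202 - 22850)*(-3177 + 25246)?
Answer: 338803288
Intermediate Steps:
(38202 - 22850)*(-3177 + 25246) = 15352*22069 = 338803288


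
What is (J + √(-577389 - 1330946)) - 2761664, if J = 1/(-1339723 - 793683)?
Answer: -5891750547585/2133406 + I*√1908335 ≈ -2.7617e+6 + 1381.4*I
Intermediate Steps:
J = -1/2133406 (J = 1/(-2133406) = -1/2133406 ≈ -4.6873e-7)
(J + √(-577389 - 1330946)) - 2761664 = (-1/2133406 + √(-577389 - 1330946)) - 2761664 = (-1/2133406 + √(-1908335)) - 2761664 = (-1/2133406 + I*√1908335) - 2761664 = -5891750547585/2133406 + I*√1908335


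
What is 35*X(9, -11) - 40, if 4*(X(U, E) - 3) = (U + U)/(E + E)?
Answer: 2545/44 ≈ 57.841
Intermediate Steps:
X(U, E) = 3 + U/(4*E) (X(U, E) = 3 + ((U + U)/(E + E))/4 = 3 + ((2*U)/((2*E)))/4 = 3 + ((2*U)*(1/(2*E)))/4 = 3 + (U/E)/4 = 3 + U/(4*E))
35*X(9, -11) - 40 = 35*(3 + (¼)*9/(-11)) - 40 = 35*(3 + (¼)*9*(-1/11)) - 40 = 35*(3 - 9/44) - 40 = 35*(123/44) - 40 = 4305/44 - 40 = 2545/44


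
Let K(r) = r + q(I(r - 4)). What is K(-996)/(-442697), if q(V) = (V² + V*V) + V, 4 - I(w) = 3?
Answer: 993/442697 ≈ 0.0022431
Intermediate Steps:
I(w) = 1 (I(w) = 4 - 1*3 = 4 - 3 = 1)
q(V) = V + 2*V² (q(V) = (V² + V²) + V = 2*V² + V = V + 2*V²)
K(r) = 3 + r (K(r) = r + 1*(1 + 2*1) = r + 1*(1 + 2) = r + 1*3 = r + 3 = 3 + r)
K(-996)/(-442697) = (3 - 996)/(-442697) = -993*(-1/442697) = 993/442697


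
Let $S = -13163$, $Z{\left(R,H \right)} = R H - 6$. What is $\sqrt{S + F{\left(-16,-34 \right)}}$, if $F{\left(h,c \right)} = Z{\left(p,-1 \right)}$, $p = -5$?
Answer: $2 i \sqrt{3291} \approx 114.73 i$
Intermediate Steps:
$Z{\left(R,H \right)} = -6 + H R$ ($Z{\left(R,H \right)} = H R - 6 = -6 + H R$)
$F{\left(h,c \right)} = -1$ ($F{\left(h,c \right)} = -6 - -5 = -6 + 5 = -1$)
$\sqrt{S + F{\left(-16,-34 \right)}} = \sqrt{-13163 - 1} = \sqrt{-13164} = 2 i \sqrt{3291}$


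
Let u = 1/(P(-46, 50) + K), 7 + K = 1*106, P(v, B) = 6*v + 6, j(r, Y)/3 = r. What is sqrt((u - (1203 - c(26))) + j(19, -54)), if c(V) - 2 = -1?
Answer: 2*I*sqrt(930031)/57 ≈ 33.838*I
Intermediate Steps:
c(V) = 1 (c(V) = 2 - 1 = 1)
j(r, Y) = 3*r
P(v, B) = 6 + 6*v
K = 99 (K = -7 + 1*106 = -7 + 106 = 99)
u = -1/171 (u = 1/((6 + 6*(-46)) + 99) = 1/((6 - 276) + 99) = 1/(-270 + 99) = 1/(-171) = -1/171 ≈ -0.0058480)
sqrt((u - (1203 - c(26))) + j(19, -54)) = sqrt((-1/171 - (1203 - 1*1)) + 3*19) = sqrt((-1/171 - (1203 - 1)) + 57) = sqrt((-1/171 - 1*1202) + 57) = sqrt((-1/171 - 1202) + 57) = sqrt(-205543/171 + 57) = sqrt(-195796/171) = 2*I*sqrt(930031)/57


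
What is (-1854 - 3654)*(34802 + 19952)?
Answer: -301585032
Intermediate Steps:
(-1854 - 3654)*(34802 + 19952) = -5508*54754 = -301585032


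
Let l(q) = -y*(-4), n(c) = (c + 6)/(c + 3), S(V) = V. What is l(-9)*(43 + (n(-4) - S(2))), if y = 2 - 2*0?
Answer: 312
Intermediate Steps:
y = 2 (y = 2 + 0 = 2)
n(c) = (6 + c)/(3 + c)
l(q) = 8 (l(q) = -1*2*(-4) = -2*(-4) = 8)
l(-9)*(43 + (n(-4) - S(2))) = 8*(43 + ((6 - 4)/(3 - 4) - 1*2)) = 8*(43 + (2/(-1) - 2)) = 8*(43 + (-1*2 - 2)) = 8*(43 + (-2 - 2)) = 8*(43 - 4) = 8*39 = 312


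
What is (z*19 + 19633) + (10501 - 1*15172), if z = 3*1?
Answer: 15019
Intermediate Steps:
z = 3
(z*19 + 19633) + (10501 - 1*15172) = (3*19 + 19633) + (10501 - 1*15172) = (57 + 19633) + (10501 - 15172) = 19690 - 4671 = 15019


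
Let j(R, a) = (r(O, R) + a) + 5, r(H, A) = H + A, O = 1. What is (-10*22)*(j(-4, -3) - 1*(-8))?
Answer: -1540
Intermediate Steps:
r(H, A) = A + H
j(R, a) = 6 + R + a (j(R, a) = ((R + 1) + a) + 5 = ((1 + R) + a) + 5 = (1 + R + a) + 5 = 6 + R + a)
(-10*22)*(j(-4, -3) - 1*(-8)) = (-10*22)*((6 - 4 - 3) - 1*(-8)) = -220*(-1 + 8) = -220*7 = -1540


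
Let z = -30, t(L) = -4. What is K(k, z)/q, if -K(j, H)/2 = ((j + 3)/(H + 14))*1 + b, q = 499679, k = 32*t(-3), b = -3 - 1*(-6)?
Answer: -173/3997432 ≈ -4.3278e-5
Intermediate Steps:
b = 3 (b = -3 + 6 = 3)
k = -128 (k = 32*(-4) = -128)
K(j, H) = -6 - 2*(3 + j)/(14 + H) (K(j, H) = -2*(((j + 3)/(H + 14))*1 + 3) = -2*(((3 + j)/(14 + H))*1 + 3) = -2*((3 + j)/(14 + H) + 3) = -2*(3 + (3 + j)/(14 + H)) = -6 - 2*(3 + j)/(14 + H))
K(k, z)/q = (2*(-45 - 1*(-128) - 3*(-30))/(14 - 30))/499679 = (2*(-45 + 128 + 90)/(-16))*(1/499679) = (2*(-1/16)*173)*(1/499679) = -173/8*1/499679 = -173/3997432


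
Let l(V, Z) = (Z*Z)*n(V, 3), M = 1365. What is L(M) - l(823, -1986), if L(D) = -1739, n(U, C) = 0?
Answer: -1739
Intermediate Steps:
l(V, Z) = 0 (l(V, Z) = (Z*Z)*0 = Z²*0 = 0)
L(M) - l(823, -1986) = -1739 - 1*0 = -1739 + 0 = -1739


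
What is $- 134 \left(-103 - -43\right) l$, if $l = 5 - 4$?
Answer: $8040$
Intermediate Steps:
$l = 1$ ($l = 5 - 4 = 1$)
$- 134 \left(-103 - -43\right) l = - 134 \left(-103 - -43\right) 1 = - 134 \left(-103 + 43\right) 1 = \left(-134\right) \left(-60\right) 1 = 8040 \cdot 1 = 8040$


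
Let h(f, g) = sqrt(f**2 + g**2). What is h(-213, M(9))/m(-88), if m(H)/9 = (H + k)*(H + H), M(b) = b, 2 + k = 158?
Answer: -5*sqrt(202)/35904 ≈ -0.0019793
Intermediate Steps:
k = 156 (k = -2 + 158 = 156)
m(H) = 18*H*(156 + H) (m(H) = 9*((H + 156)*(H + H)) = 9*((156 + H)*(2*H)) = 9*(2*H*(156 + H)) = 18*H*(156 + H))
h(-213, M(9))/m(-88) = sqrt((-213)**2 + 9**2)/((18*(-88)*(156 - 88))) = sqrt(45369 + 81)/((18*(-88)*68)) = sqrt(45450)/(-107712) = (15*sqrt(202))*(-1/107712) = -5*sqrt(202)/35904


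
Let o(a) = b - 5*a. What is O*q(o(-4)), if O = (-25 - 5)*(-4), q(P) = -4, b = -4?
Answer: -480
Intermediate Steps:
o(a) = -4 - 5*a
O = 120 (O = -30*(-4) = 120)
O*q(o(-4)) = 120*(-4) = -480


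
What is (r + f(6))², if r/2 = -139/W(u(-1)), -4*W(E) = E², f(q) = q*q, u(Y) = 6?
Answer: 362404/81 ≈ 4474.1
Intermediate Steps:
f(q) = q²
W(E) = -E²/4
r = 278/9 (r = 2*(-139/((-¼*6²))) = 2*(-139/((-¼*36))) = 2*(-139/(-9)) = 2*(-139*(-⅑)) = 2*(139/9) = 278/9 ≈ 30.889)
(r + f(6))² = (278/9 + 6²)² = (278/9 + 36)² = (602/9)² = 362404/81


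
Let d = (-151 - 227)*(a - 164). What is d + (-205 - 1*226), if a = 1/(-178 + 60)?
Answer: 3632288/59 ≈ 61564.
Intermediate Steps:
a = -1/118 (a = 1/(-118) = -1/118 ≈ -0.0084746)
d = 3657717/59 (d = (-151 - 227)*(-1/118 - 164) = -378*(-19353/118) = 3657717/59 ≈ 61995.)
d + (-205 - 1*226) = 3657717/59 + (-205 - 1*226) = 3657717/59 + (-205 - 226) = 3657717/59 - 431 = 3632288/59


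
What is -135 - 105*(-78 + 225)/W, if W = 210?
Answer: -417/2 ≈ -208.50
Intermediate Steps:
-135 - 105*(-78 + 225)/W = -135 - 105*(-78 + 225)/210 = -135 - 15435/210 = -135 - 105*7/10 = -135 - 147/2 = -417/2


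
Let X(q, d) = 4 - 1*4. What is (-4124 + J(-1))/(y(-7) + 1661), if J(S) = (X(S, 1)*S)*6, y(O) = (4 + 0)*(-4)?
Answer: -4124/1645 ≈ -2.5070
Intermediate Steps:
X(q, d) = 0 (X(q, d) = 4 - 4 = 0)
y(O) = -16 (y(O) = 4*(-4) = -16)
J(S) = 0 (J(S) = (0*S)*6 = 0*6 = 0)
(-4124 + J(-1))/(y(-7) + 1661) = (-4124 + 0)/(-16 + 1661) = -4124/1645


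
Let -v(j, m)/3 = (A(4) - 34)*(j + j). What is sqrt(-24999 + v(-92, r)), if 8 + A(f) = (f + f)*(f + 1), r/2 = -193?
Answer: I*sqrt(26103) ≈ 161.56*I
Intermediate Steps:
r = -386 (r = 2*(-193) = -386)
A(f) = -8 + 2*f*(1 + f) (A(f) = -8 + (f + f)*(f + 1) = -8 + (2*f)*(1 + f) = -8 + 2*f*(1 + f))
v(j, m) = 12*j (v(j, m) = -3*((-8 + 2*4 + 2*4**2) - 34)*(j + j) = -3*((-8 + 8 + 2*16) - 34)*2*j = -3*((-8 + 8 + 32) - 34)*2*j = -3*(32 - 34)*2*j = -(-6)*2*j = -(-12)*j = 12*j)
sqrt(-24999 + v(-92, r)) = sqrt(-24999 + 12*(-92)) = sqrt(-24999 - 1104) = sqrt(-26103) = I*sqrt(26103)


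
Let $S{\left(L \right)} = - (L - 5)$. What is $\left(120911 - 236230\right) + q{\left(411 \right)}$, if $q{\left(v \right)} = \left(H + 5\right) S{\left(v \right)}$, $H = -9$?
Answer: $-113695$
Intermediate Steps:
$S{\left(L \right)} = 5 - L$ ($S{\left(L \right)} = - (-5 + L) = 5 - L$)
$q{\left(v \right)} = -20 + 4 v$ ($q{\left(v \right)} = \left(-9 + 5\right) \left(5 - v\right) = - 4 \left(5 - v\right) = -20 + 4 v$)
$\left(120911 - 236230\right) + q{\left(411 \right)} = \left(120911 - 236230\right) + \left(-20 + 4 \cdot 411\right) = -115319 + \left(-20 + 1644\right) = -115319 + 1624 = -113695$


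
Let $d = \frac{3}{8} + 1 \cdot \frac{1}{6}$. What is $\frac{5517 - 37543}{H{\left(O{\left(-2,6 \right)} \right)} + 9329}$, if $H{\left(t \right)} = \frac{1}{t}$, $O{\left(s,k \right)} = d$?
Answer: $- \frac{416338}{121301} \approx -3.4323$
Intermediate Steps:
$d = \frac{13}{24}$ ($d = 3 \cdot \frac{1}{8} + 1 \cdot \frac{1}{6} = \frac{3}{8} + \frac{1}{6} = \frac{13}{24} \approx 0.54167$)
$O{\left(s,k \right)} = \frac{13}{24}$
$\frac{5517 - 37543}{H{\left(O{\left(-2,6 \right)} \right)} + 9329} = \frac{5517 - 37543}{\frac{1}{\frac{13}{24}} + 9329} = - \frac{32026}{\frac{24}{13} + 9329} = - \frac{32026}{\frac{121301}{13}} = \left(-32026\right) \frac{13}{121301} = - \frac{416338}{121301}$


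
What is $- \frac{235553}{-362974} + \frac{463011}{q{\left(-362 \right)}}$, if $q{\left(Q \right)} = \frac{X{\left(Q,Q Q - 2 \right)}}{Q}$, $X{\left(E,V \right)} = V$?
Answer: $- \frac{30403599135121}{23782419454} \approx -1278.4$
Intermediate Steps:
$q{\left(Q \right)} = \frac{-2 + Q^{2}}{Q}$ ($q{\left(Q \right)} = \frac{Q Q - 2}{Q} = \frac{Q^{2} - 2}{Q} = \frac{-2 + Q^{2}}{Q}$)
$- \frac{235553}{-362974} + \frac{463011}{q{\left(-362 \right)}} = - \frac{235553}{-362974} + \frac{463011}{-362 - \frac{2}{-362}} = \left(-235553\right) \left(- \frac{1}{362974}\right) + \frac{463011}{-362 - - \frac{1}{181}} = \frac{235553}{362974} + \frac{463011}{-362 + \frac{1}{181}} = \frac{235553}{362974} + \frac{463011}{- \frac{65521}{181}} = \frac{235553}{362974} + 463011 \left(- \frac{181}{65521}\right) = \frac{235553}{362974} - \frac{83804991}{65521} = - \frac{30403599135121}{23782419454}$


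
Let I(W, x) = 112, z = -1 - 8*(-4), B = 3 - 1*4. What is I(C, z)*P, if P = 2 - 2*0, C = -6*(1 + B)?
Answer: 224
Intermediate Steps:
B = -1 (B = 3 - 4 = -1)
z = 31 (z = -1 + 32 = 31)
C = 0 (C = -6*(1 - 1) = -6*0 = 0)
P = 2 (P = 2 + 0 = 2)
I(C, z)*P = 112*2 = 224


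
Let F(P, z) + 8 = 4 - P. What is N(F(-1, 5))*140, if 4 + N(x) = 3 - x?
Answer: 280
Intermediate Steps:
F(P, z) = -4 - P (F(P, z) = -8 + (4 - P) = -4 - P)
N(x) = -1 - x (N(x) = -4 + (3 - x) = -1 - x)
N(F(-1, 5))*140 = (-1 - (-4 - 1*(-1)))*140 = (-1 - (-4 + 1))*140 = (-1 - 1*(-3))*140 = (-1 + 3)*140 = 2*140 = 280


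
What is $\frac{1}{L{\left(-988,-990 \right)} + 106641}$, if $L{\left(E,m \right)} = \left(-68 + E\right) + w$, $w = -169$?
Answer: $\frac{1}{105416} \approx 9.4862 \cdot 10^{-6}$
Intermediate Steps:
$L{\left(E,m \right)} = -237 + E$ ($L{\left(E,m \right)} = \left(-68 + E\right) - 169 = -237 + E$)
$\frac{1}{L{\left(-988,-990 \right)} + 106641} = \frac{1}{\left(-237 - 988\right) + 106641} = \frac{1}{-1225 + 106641} = \frac{1}{105416}$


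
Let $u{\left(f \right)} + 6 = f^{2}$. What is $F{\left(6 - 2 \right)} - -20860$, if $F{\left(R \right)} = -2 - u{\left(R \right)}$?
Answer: $20848$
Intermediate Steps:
$u{\left(f \right)} = -6 + f^{2}$
$F{\left(R \right)} = 4 - R^{2}$ ($F{\left(R \right)} = -2 - \left(-6 + R^{2}\right) = 4 - R^{2}$)
$F{\left(6 - 2 \right)} - -20860 = \left(4 - \left(6 - 2\right)^{2}\right) - -20860 = \left(4 - 4^{2}\right) + 20860 = \left(4 - 16\right) + 20860 = -12 + 20860 = 20848$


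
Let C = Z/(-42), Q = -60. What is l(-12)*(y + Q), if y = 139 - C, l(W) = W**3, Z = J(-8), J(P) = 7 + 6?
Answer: -959328/7 ≈ -1.3705e+5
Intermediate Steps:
J(P) = 13
Z = 13
C = -13/42 (C = 13/(-42) = 13*(-1/42) = -13/42 ≈ -0.30952)
y = 5851/42 (y = 139 - 1*(-13/42) = 139 + 13/42 = 5851/42 ≈ 139.31)
l(-12)*(y + Q) = (-12)**3*(5851/42 - 60) = -1728*3331/42 = -959328/7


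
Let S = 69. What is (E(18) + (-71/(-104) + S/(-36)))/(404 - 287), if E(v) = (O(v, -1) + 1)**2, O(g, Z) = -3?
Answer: 863/36504 ≈ 0.023641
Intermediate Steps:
E(v) = 4 (E(v) = (-3 + 1)**2 = (-2)**2 = 4)
(E(18) + (-71/(-104) + S/(-36)))/(404 - 287) = (4 + (-71/(-104) + 69/(-36)))/(404 - 287) = (4 + (-71*(-1/104) + 69*(-1/36)))/117 = (4 + (71/104 - 23/12))*(1/117) = (4 - 385/312)*(1/117) = (863/312)*(1/117) = 863/36504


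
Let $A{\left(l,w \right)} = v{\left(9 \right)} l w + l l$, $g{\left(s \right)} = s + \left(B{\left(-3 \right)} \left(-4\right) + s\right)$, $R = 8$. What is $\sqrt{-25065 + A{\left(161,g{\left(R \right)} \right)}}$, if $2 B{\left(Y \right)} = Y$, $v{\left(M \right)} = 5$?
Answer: $\sqrt{18566} \approx 136.26$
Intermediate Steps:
$B{\left(Y \right)} = \frac{Y}{2}$
$g{\left(s \right)} = 6 + 2 s$ ($g{\left(s \right)} = s + \left(\frac{1}{2} \left(-3\right) \left(-4\right) + s\right) = s + \left(\left(- \frac{3}{2}\right) \left(-4\right) + s\right) = s + \left(6 + s\right) = 6 + 2 s$)
$A{\left(l,w \right)} = l^{2} + 5 l w$ ($A{\left(l,w \right)} = 5 l w + l l = 5 l w + l^{2} = l^{2} + 5 l w$)
$\sqrt{-25065 + A{\left(161,g{\left(R \right)} \right)}} = \sqrt{-25065 + 161 \left(161 + 5 \left(6 + 2 \cdot 8\right)\right)} = \sqrt{-25065 + 161 \left(161 + 5 \left(6 + 16\right)\right)} = \sqrt{-25065 + 161 \left(161 + 5 \cdot 22\right)} = \sqrt{-25065 + 161 \left(161 + 110\right)} = \sqrt{-25065 + 161 \cdot 271} = \sqrt{-25065 + 43631} = \sqrt{18566}$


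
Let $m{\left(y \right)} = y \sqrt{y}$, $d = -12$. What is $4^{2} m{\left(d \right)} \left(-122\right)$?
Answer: $46848 i \sqrt{3} \approx 81143.0 i$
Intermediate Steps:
$m{\left(y \right)} = y^{\frac{3}{2}}$
$4^{2} m{\left(d \right)} \left(-122\right) = 4^{2} \left(-12\right)^{\frac{3}{2}} \left(-122\right) = 16 \left(- 24 i \sqrt{3}\right) \left(-122\right) = - 384 i \sqrt{3} \left(-122\right) = 46848 i \sqrt{3}$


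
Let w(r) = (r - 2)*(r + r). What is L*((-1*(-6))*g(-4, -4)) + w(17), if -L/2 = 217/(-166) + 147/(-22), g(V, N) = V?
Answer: 115518/913 ≈ 126.53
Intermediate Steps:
w(r) = 2*r*(-2 + r) (w(r) = (-2 + r)*(2*r) = 2*r*(-2 + r))
L = 14588/913 (L = -2*(217/(-166) + 147/(-22)) = -2*(217*(-1/166) + 147*(-1/22)) = -2*(-217/166 - 147/22) = -2*(-7294/913) = 14588/913 ≈ 15.978)
L*((-1*(-6))*g(-4, -4)) + w(17) = 14588*(-1*(-6)*(-4))/913 + 2*17*(-2 + 17) = 14588*(6*(-4))/913 + 2*17*15 = (14588/913)*(-24) + 510 = -350112/913 + 510 = 115518/913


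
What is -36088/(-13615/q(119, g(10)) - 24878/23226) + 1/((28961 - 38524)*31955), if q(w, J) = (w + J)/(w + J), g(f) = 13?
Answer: 9147705648137809/3451446766498115 ≈ 2.6504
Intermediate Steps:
q(w, J) = 1 (q(w, J) = (J + w)/(J + w) = 1)
-36088/(-13615/q(119, g(10)) - 24878/23226) + 1/((28961 - 38524)*31955) = -36088/(-13615/1 - 24878/23226) + 1/((28961 - 38524)*31955) = -36088/(-13615*1 - 24878*1/23226) + (1/31955)/(-9563) = -36088/(-13615 - 1777/1659) - 1/9563*1/31955 = -36088/(-22589062/1659) - 1/305585665 = -36088*(-1659/22589062) - 1/305585665 = 29934996/11294531 - 1/305585665 = 9147705648137809/3451446766498115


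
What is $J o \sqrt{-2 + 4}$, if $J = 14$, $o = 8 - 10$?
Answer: $- 28 \sqrt{2} \approx -39.598$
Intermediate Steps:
$o = -2$
$J o \sqrt{-2 + 4} = 14 \left(-2\right) \sqrt{-2 + 4} = - 28 \sqrt{2}$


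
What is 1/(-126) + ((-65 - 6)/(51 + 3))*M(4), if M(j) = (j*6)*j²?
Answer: -63617/126 ≈ -504.90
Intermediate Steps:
M(j) = 6*j³ (M(j) = (6*j)*j² = 6*j³)
1/(-126) + ((-65 - 6)/(51 + 3))*M(4) = 1/(-126) + ((-65 - 6)/(51 + 3))*(6*4³) = -1/126 + (-71/54)*(6*64) = -1/126 - 71*1/54*384 = -1/126 - 71/54*384 = -1/126 - 4544/9 = -63617/126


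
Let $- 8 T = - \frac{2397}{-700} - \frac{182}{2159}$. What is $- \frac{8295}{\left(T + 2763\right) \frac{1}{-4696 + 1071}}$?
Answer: $\frac{363550771500000}{33400727477} \approx 10885.0$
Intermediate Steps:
$T = - \frac{5047723}{12090400}$ ($T = - \frac{- \frac{2397}{-700} - \frac{182}{2159}}{8} = - \frac{\left(-2397\right) \left(- \frac{1}{700}\right) - \frac{182}{2159}}{8} = - \frac{\frac{2397}{700} - \frac{182}{2159}}{8} = \left(- \frac{1}{8}\right) \frac{5047723}{1511300} = - \frac{5047723}{12090400} \approx -0.4175$)
$- \frac{8295}{\left(T + 2763\right) \frac{1}{-4696 + 1071}} = - \frac{8295}{\left(- \frac{5047723}{12090400} + 2763\right) \frac{1}{-4696 + 1071}} = - \frac{8295}{\frac{33400727477}{12090400} \frac{1}{-3625}} = - \frac{8295}{\frac{33400727477}{12090400} \left(- \frac{1}{3625}\right)} = - \frac{8295}{- \frac{33400727477}{43827700000}} = \left(-8295\right) \left(- \frac{43827700000}{33400727477}\right) = \frac{363550771500000}{33400727477}$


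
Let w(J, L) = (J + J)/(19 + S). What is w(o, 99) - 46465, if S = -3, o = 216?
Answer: -46438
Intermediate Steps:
w(J, L) = J/8 (w(J, L) = (J + J)/(19 - 3) = (2*J)/16 = (2*J)*(1/16) = J/8)
w(o, 99) - 46465 = (⅛)*216 - 46465 = 27 - 46465 = -46438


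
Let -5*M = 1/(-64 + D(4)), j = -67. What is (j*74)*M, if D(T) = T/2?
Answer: -2479/155 ≈ -15.994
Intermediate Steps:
D(T) = T/2 (D(T) = T*(½) = T/2)
M = 1/310 (M = -1/(5*(-64 + (½)*4)) = -1/(5*(-64 + 2)) = -⅕/(-62) = -⅕*(-1/62) = 1/310 ≈ 0.0032258)
(j*74)*M = -67*74*(1/310) = -4958*1/310 = -2479/155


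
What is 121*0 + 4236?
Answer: 4236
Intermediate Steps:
121*0 + 4236 = 0 + 4236 = 4236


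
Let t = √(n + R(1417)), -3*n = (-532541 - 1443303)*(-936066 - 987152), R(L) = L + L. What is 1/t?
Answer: -I*√11399936212470/3799978737490 ≈ -8.8853e-7*I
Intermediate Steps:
R(L) = 2*L
n = -3799978745992/3 (n = -(-532541 - 1443303)*(-936066 - 987152)/3 = -(-1975844)*(-1923218)/3 = -⅓*3799978745992 = -3799978745992/3 ≈ -1.2667e+12)
t = I*√11399936212470/3 (t = √(-3799978745992/3 + 2*1417) = √(-3799978745992/3 + 2834) = √(-3799978737490/3) = I*√11399936212470/3 ≈ 1.1255e+6*I)
1/t = 1/(I*√11399936212470/3) = -I*√11399936212470/3799978737490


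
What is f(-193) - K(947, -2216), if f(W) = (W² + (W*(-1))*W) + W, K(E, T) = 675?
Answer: -868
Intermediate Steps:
f(W) = W (f(W) = (W² + (-W)*W) + W = (W² - W²) + W = 0 + W = W)
f(-193) - K(947, -2216) = -193 - 1*675 = -193 - 675 = -868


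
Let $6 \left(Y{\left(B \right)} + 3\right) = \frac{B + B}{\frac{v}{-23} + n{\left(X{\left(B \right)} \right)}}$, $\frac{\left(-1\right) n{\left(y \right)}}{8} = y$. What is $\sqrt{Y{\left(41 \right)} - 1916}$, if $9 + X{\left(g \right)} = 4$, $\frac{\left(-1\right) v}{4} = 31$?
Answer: $\frac{i \sqrt{522814755}}{522} \approx 43.803 i$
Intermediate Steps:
$v = -124$ ($v = \left(-4\right) 31 = -124$)
$X{\left(g \right)} = -5$ ($X{\left(g \right)} = -9 + 4 = -5$)
$n{\left(y \right)} = - 8 y$
$Y{\left(B \right)} = -3 + \frac{23 B}{3132}$ ($Y{\left(B \right)} = -3 + \frac{\left(B + B\right) \frac{1}{- \frac{124}{-23} - -40}}{6} = -3 + \frac{2 B \frac{1}{\left(-124\right) \left(- \frac{1}{23}\right) + 40}}{6} = -3 + \frac{2 B \frac{1}{\frac{124}{23} + 40}}{6} = -3 + \frac{2 B \frac{1}{\frac{1044}{23}}}{6} = -3 + \frac{2 B \frac{23}{1044}}{6} = -3 + \frac{\frac{23}{522} B}{6} = -3 + \frac{23 B}{3132}$)
$\sqrt{Y{\left(41 \right)} - 1916} = \sqrt{\left(-3 + \frac{23}{3132} \cdot 41\right) - 1916} = \sqrt{\left(-3 + \frac{943}{3132}\right) - 1916} = \sqrt{- \frac{8453}{3132} - 1916} = \sqrt{- \frac{6009365}{3132}} = \frac{i \sqrt{522814755}}{522}$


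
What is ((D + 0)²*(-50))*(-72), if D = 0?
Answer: 0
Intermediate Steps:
((D + 0)²*(-50))*(-72) = ((0 + 0)²*(-50))*(-72) = (0²*(-50))*(-72) = (0*(-50))*(-72) = 0*(-72) = 0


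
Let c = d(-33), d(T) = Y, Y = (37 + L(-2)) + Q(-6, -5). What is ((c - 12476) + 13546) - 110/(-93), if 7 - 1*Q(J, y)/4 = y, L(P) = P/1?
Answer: 107339/93 ≈ 1154.2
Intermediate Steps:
L(P) = P (L(P) = P*1 = P)
Q(J, y) = 28 - 4*y
Y = 83 (Y = (37 - 2) + (28 - 4*(-5)) = 35 + (28 + 20) = 35 + 48 = 83)
d(T) = 83
c = 83
((c - 12476) + 13546) - 110/(-93) = ((83 - 12476) + 13546) - 110/(-93) = (-12393 + 13546) - 110*(-1)/93 = 1153 - 1*(-110/93) = 1153 + 110/93 = 107339/93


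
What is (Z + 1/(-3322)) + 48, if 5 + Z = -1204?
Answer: -3856843/3322 ≈ -1161.0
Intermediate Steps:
Z = -1209 (Z = -5 - 1204 = -1209)
(Z + 1/(-3322)) + 48 = (-1209 + 1/(-3322)) + 48 = (-1209 - 1/3322) + 48 = -4016299/3322 + 48 = -3856843/3322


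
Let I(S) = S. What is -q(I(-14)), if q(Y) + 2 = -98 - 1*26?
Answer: 126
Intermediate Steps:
q(Y) = -126 (q(Y) = -2 + (-98 - 1*26) = -2 + (-98 - 26) = -2 - 124 = -126)
-q(I(-14)) = -1*(-126) = 126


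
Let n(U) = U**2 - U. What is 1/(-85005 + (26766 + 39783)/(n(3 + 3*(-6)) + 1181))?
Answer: -203/17246508 ≈ -1.1770e-5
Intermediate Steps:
1/(-85005 + (26766 + 39783)/(n(3 + 3*(-6)) + 1181)) = 1/(-85005 + (26766 + 39783)/((3 + 3*(-6))*(-1 + (3 + 3*(-6))) + 1181)) = 1/(-85005 + 66549/((3 - 18)*(-1 + (3 - 18)) + 1181)) = 1/(-85005 + 66549/(-15*(-1 - 15) + 1181)) = 1/(-85005 + 66549/(-15*(-16) + 1181)) = 1/(-85005 + 66549/(240 + 1181)) = 1/(-85005 + 66549/1421) = 1/(-85005 + 66549*(1/1421)) = 1/(-85005 + 9507/203) = 1/(-17246508/203) = -203/17246508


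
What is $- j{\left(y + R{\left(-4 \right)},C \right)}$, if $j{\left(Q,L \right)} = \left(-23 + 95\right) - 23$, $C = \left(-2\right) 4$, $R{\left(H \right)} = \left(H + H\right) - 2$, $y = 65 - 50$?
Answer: $-49$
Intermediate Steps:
$y = 15$ ($y = 65 - 50 = 15$)
$R{\left(H \right)} = -2 + 2 H$ ($R{\left(H \right)} = 2 H - 2 = -2 + 2 H$)
$C = -8$
$j{\left(Q,L \right)} = 49$ ($j{\left(Q,L \right)} = 72 - 23 = 49$)
$- j{\left(y + R{\left(-4 \right)},C \right)} = \left(-1\right) 49 = -49$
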